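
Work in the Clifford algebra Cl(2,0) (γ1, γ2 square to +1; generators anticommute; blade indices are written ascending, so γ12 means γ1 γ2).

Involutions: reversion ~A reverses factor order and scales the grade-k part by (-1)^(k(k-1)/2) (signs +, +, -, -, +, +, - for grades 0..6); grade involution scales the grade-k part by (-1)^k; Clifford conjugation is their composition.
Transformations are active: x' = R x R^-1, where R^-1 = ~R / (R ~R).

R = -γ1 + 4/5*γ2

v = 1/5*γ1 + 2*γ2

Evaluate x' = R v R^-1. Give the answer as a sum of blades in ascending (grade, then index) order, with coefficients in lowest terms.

~R = -γ1 + 4/5*γ2, and R ~R = 41/25, so R^-1 = ~R / (41/25).
R v = 7/5 - 54/25*γ12
Answer: -391/205*γ1 - 26/41*γ2


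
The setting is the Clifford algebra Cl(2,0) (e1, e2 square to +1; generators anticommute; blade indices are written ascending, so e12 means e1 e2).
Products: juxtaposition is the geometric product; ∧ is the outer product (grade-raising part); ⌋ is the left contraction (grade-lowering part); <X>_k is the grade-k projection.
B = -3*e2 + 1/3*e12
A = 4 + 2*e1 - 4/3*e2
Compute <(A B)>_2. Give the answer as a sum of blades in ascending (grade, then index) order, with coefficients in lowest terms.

step 1: 4 + 4/9*e1 - 34/3*e2 - 14/3*e12
step 2: -14/3*e12
Answer: -14/3*e12


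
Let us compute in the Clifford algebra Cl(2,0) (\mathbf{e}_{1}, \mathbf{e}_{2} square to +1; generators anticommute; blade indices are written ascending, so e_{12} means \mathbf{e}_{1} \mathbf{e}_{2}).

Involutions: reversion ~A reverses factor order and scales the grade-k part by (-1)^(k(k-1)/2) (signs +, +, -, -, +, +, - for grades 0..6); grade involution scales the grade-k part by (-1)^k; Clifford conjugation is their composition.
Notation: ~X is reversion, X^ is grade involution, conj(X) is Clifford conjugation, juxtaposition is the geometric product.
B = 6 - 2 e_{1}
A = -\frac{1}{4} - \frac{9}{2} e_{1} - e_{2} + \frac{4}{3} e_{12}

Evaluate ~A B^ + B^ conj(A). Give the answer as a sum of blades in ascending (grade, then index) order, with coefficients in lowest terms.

first term: -\frac{21}{2} - \frac{55}{2} e_{1} - \frac{10}{3} e_{2} - 6 e_{12}
second term: \frac{15}{2} + \frac{53}{2} e_{1} + \frac{10}{3} e_{2} - 6 e_{12}
Answer: -3 - e_{1} - 12 e_{12}


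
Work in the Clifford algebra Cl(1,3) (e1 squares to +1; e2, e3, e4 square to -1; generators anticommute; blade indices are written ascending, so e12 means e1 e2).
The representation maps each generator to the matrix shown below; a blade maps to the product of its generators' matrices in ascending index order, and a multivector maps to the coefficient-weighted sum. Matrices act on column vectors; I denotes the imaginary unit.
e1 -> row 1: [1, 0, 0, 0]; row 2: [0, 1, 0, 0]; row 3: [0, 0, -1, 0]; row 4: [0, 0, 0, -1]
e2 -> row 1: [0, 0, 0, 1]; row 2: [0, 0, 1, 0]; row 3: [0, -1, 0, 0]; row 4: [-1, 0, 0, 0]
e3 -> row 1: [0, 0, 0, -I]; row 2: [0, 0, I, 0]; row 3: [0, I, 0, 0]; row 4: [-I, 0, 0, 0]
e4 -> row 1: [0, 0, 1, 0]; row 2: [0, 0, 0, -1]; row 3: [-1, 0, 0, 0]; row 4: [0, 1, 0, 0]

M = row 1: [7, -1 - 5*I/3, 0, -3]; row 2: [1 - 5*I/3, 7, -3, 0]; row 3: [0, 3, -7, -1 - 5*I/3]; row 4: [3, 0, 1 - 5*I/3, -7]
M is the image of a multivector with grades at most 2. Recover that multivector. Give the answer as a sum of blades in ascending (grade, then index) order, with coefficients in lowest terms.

Method: the blade images are trace-orthogonal — tr(rho(e_A) rho(e_B)^-1) = 4 if A = B and 0 otherwise — and rho(e_A)^-1 = (e_A)^2 * rho(e_A) with (e_A)^2 = +1 or -1, so the coefficient of e_A in the preimage is (e_A)^2 * tr(M rho(e_A))/4.
Nonzero projections over blades of grade <= 2: e1: (e1)^2 = +1, tr(M rho(e1)) = 28, coefficient 7; e2: (e2)^2 = -1, tr(M rho(e2)) = 12, coefficient -3; e24: (e24)^2 = -1, tr(M rho(e24)) = 4, coefficient -1; e34: (e34)^2 = -1, tr(M rho(e34)) = -20/3, coefficient 5/3. Every other blade of grade <= 2 projects to 0.
Answer: 7*e1 - 3*e2 - e24 + 5/3*e34


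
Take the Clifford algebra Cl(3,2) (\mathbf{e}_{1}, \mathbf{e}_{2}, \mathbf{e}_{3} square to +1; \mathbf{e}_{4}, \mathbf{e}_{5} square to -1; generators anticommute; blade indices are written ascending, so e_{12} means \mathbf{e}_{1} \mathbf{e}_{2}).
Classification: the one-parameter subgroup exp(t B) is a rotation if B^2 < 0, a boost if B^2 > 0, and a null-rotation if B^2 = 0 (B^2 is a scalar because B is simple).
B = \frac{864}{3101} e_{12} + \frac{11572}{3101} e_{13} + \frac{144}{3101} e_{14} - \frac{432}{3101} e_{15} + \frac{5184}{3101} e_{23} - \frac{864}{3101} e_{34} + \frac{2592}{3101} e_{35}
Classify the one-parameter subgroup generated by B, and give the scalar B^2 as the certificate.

B^2 term by term: the squares give (\frac{864}{3101})^2*(e_{12})^2 + (\frac{11572}{3101})^2*(e_{13})^2 + (\frac{144}{3101})^2*(e_{14})^2 + (-\frac{432}{3101})^2*(e_{15})^2 + (\frac{5184}{3101})^2*(e_{23})^2 + (-\frac{864}{3101})^2*(e_{34})^2 + (\frac{2592}{3101})^2*(e_{35})^2 = \frac{746496}{9616201}*(-1) + \frac{133911184}{9616201}*(-1) + \frac{20736}{9616201}*(+1) + \frac{186624}{9616201}*(+1) + \frac{26873856}{9616201}*(-1) + \frac{746496}{9616201}*(+1) + \frac{6718464}{9616201}*(+1) = -16 (each basis 2-blade squares to minus the product of its generators' squares); cross terms between blades sharing an index anticommute and cancel; the commuting (index-disjoint) pairs give grade-4 terms 2*c*c'*(blade product), which cancel blade by blade — e_{1234}: -\frac{1492992}{9616201} + \frac{1492992}{9616201} = 0; e_{1235}: \frac{4478976}{9616201} - \frac{4478976}{9616201} = 0; e_{1345}: -\frac{746496}{9616201} + \frac{746496}{9616201} = 0 — confirming B is simple. So B^2 = -16.
Answer: rotation, certificate B^2 = -16. Key observation: B^2 = -16 is a conjugation invariant, so its sign decides the class regardless of the surface form of B.


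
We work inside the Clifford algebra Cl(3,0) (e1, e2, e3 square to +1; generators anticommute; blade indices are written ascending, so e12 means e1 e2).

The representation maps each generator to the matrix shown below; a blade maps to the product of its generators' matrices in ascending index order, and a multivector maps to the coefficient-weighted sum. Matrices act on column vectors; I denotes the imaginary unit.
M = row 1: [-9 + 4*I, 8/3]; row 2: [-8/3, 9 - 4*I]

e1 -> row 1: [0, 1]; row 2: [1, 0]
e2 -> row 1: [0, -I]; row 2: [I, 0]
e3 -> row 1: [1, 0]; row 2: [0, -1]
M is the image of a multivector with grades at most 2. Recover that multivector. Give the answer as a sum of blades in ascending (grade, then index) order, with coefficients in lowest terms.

Method: 1, rho(e1), rho(e2), rho(e3) form a trace-orthogonal basis of the 2x2 complex matrices (tr(X Y) = 2 if X = Y, else 0), so M = m0*1 + m1*rho(e1) + m2*rho(e2) + m3*rho(e3) with m0 = tr(M)/2 = 0, m1 = tr(M rho(e1))/2 = 0, m2 = tr(M rho(e2))/2 = 8*I/3, m3 = tr(M rho(e3))/2 = -9 + 4*I.
Multiplying table entries, the bivector images are rho(e12) = I*rho(e3), rho(e13) = -I*rho(e2), rho(e23) = I*rho(e1); with real blade coefficients the real parts of m0..m3 are the coefficients of 1, e1, e2, e3 and the imaginary parts give the bivectors (e23: Im m1, e13: -Im m2, e12: Im m3).
Answer: -9*e3 + 4*e12 - 8/3*e13


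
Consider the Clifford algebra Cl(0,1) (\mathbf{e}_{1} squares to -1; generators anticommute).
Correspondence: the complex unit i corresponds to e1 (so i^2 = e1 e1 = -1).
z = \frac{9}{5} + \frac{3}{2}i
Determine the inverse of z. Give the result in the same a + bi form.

In blades: z = \frac{9}{5} + \frac{3}{2} e_{1}.
With qbar = \frac{9}{5} - \frac{3}{2} e_{1} (scalar fixed, mapped units negated), z qbar = \frac{549}{100} (the sum of squared coefficients), so z^-1 = qbar / (\frac{549}{100}) = \frac{20}{61} - \frac{50}{183} e_{1}; translating back:
Answer: \frac{20}{61} - \frac{50}{183}i


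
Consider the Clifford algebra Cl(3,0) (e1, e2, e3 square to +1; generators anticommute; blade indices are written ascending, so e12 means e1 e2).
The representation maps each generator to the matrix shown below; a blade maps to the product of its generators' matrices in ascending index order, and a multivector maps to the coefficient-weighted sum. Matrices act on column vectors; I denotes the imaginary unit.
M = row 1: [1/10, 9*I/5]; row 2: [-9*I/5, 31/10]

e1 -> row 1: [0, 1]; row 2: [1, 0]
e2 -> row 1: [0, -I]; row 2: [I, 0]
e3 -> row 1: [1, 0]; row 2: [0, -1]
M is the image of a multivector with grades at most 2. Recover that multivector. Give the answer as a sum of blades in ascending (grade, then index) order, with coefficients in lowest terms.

Method: 1, rho(e1), rho(e2), rho(e3) form a trace-orthogonal basis of the 2x2 complex matrices (tr(X Y) = 2 if X = Y, else 0), so M = m0*1 + m1*rho(e1) + m2*rho(e2) + m3*rho(e3) with m0 = tr(M)/2 = 8/5, m1 = tr(M rho(e1))/2 = 0, m2 = tr(M rho(e2))/2 = -9/5, m3 = tr(M rho(e3))/2 = -3/2.
Multiplying table entries, the bivector images are rho(e12) = I*rho(e3), rho(e13) = -I*rho(e2), rho(e23) = I*rho(e1); with real blade coefficients the real parts of m0..m3 are the coefficients of 1, e1, e2, e3 and the imaginary parts give the bivectors (e23: Im m1, e13: -Im m2, e12: Im m3).
Answer: 8/5 - 9/5*e2 - 3/2*e3


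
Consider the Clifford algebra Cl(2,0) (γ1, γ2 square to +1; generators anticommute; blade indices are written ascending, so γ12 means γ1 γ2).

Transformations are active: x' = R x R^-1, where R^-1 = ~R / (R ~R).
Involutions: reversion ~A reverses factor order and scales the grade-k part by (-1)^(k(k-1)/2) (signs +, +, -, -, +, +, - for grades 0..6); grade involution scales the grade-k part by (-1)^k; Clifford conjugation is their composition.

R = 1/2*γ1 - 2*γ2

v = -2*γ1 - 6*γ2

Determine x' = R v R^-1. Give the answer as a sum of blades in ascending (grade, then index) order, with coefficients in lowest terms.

~R = 1/2*γ1 - 2*γ2, and R ~R = 17/4, so R^-1 = ~R / (17/4).
R v = 11 - 7*γ12
Answer: 78/17*γ1 - 74/17*γ2


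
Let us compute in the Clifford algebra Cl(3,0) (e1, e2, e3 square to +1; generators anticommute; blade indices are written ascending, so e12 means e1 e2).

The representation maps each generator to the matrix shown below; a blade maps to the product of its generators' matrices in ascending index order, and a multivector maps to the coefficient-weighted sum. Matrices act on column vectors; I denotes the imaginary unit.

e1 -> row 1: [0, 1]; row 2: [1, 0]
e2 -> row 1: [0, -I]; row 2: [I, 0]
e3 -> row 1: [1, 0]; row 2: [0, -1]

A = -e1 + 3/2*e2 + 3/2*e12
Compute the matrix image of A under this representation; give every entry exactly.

Bivector images (products of the table entries): rho(e12) = rho(e1)rho(e2) = row 1: [I, 0]; row 2: [0, -I].
M = (-1)*rho(e1) + (3/2)*rho(e2) + (3/2)*rho(e12), summed entrywise:
Answer: row 1: [3*I/2, -1 - 3*I/2]; row 2: [-1 + 3*I/2, -3*I/2]


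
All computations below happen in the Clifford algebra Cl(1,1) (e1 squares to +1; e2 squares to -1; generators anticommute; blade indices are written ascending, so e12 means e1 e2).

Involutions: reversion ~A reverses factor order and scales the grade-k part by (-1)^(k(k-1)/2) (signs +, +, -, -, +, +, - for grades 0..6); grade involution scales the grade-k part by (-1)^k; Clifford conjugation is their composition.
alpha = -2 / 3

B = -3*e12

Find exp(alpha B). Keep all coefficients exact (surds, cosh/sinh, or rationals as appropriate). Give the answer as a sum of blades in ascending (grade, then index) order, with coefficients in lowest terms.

B^2 = (-3)^2*(e12)^2 = 9*(+1) = 9 (a basis 2-blade squares to minus the product of its generators' squares).
B^2 = 9 — a positive square means the series sums to a boost: l = 3, alpha*l = -2, so exp(alpha B) = cosh(-2) + (sinh(-2)/3)*B = cosh(2) + (-sinh(2)/3)*B.
Answer: cosh(2) + sinh(2)*e12


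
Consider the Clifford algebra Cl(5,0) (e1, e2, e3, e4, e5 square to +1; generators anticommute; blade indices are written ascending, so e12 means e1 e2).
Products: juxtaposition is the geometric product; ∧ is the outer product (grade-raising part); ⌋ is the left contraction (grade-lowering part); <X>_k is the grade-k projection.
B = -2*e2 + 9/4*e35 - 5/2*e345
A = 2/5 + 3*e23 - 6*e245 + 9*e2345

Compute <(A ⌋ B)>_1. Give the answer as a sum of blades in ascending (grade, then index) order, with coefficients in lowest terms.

step 1: -4/5*e2 + 9/10*e35 - e345
step 2: -4/5*e2
Answer: -4/5*e2


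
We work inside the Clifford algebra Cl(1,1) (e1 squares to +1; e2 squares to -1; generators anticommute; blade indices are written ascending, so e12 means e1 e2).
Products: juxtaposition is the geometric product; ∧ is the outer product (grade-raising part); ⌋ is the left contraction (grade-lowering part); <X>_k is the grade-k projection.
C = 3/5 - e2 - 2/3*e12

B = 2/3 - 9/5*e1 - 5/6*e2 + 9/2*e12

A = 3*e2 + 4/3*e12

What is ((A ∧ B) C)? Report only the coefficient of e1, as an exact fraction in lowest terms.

step 1: 2*e2 + 283/45*e12
step 2: -296/135 + 223/45*e1 + 6/5*e2 + 283/75*e12
Answer: 223/45


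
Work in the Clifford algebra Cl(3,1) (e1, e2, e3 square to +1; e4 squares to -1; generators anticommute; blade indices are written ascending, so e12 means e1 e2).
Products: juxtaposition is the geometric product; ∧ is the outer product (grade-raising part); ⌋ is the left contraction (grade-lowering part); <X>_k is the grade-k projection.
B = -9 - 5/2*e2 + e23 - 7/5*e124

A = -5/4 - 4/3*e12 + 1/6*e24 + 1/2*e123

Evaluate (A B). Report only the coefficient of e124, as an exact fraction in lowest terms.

step 1: 45/4 + 13/5*e1 + 25/8*e2 - 29/20*e4 + 12*e12 - 1/12*e13 - 5/4*e23 - 3/2*e24 + 13/15*e34 - 9/2*e123 + 7/4*e124
Answer: 7/4


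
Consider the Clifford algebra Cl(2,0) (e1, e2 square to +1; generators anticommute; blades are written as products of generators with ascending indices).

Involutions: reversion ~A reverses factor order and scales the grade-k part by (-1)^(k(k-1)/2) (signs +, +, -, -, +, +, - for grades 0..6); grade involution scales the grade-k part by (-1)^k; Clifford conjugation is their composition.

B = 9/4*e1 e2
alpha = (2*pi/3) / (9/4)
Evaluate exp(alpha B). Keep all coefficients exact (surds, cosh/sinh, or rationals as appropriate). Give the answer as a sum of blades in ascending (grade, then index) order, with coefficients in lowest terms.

B^2 = (9/4)^2*(e1 e2)^2 = 81/16*(-1) = -81/16 (a basis 2-blade squares to minus the product of its generators' squares).
B^2 = -81/16 — since the square is negative, the closed form is circular: l = 9/4, alpha*l = 2*pi/3, so exp(alpha B) = cos(2*pi/3) + (sin(2*pi/3)/(9/4))*B = -1/2 + (2*sqrt(3)/9)*B.
Answer: -1/2 + sqrt(3)/2*e1 e2


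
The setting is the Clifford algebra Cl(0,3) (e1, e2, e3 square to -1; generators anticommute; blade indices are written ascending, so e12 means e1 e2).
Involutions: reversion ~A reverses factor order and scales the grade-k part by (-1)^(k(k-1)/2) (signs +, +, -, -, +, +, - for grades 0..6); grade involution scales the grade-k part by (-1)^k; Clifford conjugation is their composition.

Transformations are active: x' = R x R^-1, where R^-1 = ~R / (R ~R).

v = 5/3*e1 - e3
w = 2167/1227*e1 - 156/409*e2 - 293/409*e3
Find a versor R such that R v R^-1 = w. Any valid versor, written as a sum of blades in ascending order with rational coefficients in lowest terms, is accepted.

Equal squares first: v^2 = w^2 = -34/9. Then v + w = 1404/409*e1 - 156/409*e2 - 702/409*e3 is a versor taking v to w, provided it is invertible.
Answer: 1404/409*e1 - 156/409*e2 - 702/409*e3


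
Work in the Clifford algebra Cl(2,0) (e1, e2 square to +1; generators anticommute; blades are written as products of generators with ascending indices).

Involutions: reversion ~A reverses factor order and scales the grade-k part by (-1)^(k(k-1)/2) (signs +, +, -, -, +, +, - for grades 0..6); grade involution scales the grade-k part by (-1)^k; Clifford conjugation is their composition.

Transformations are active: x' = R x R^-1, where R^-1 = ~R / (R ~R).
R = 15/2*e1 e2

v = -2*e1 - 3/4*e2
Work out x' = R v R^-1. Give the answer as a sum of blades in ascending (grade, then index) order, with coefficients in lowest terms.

~R = -15/2*e1 e2, and R ~R = 225/4, so R^-1 = ~R / (225/4).
R v = -45/8*e1 + 15*e2
Answer: 2*e1 + 3/4*e2


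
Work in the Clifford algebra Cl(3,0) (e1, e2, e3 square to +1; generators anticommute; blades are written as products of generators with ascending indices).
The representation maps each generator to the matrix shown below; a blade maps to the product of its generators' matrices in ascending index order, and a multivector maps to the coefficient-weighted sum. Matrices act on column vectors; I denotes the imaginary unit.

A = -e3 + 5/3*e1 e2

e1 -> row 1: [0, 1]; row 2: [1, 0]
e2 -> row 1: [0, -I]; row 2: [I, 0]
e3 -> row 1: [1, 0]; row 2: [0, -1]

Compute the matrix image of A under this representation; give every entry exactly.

Bivector images (products of the table entries): rho(e1 e2) = rho(e1)rho(e2) = row 1: [I, 0]; row 2: [0, -I].
M = (-1)*rho(e3) + (5/3)*rho(e1 e2), summed entrywise:
Answer: row 1: [-1 + 5*I/3, 0]; row 2: [0, 1 - 5*I/3]


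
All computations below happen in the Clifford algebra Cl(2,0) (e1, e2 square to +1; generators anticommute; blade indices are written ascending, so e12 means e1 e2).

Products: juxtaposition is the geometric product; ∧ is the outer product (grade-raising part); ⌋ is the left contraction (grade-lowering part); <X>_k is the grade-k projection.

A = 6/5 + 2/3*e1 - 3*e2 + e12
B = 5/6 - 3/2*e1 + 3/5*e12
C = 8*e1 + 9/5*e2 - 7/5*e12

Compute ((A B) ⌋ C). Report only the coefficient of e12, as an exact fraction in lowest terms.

step 1: -3/5 + 5/9*e1 - 3/5*e2 - 221/75*e12
step 2: -856/1125 - 141/25*e1 - 418/225*e2 + 21/25*e12
Answer: 21/25


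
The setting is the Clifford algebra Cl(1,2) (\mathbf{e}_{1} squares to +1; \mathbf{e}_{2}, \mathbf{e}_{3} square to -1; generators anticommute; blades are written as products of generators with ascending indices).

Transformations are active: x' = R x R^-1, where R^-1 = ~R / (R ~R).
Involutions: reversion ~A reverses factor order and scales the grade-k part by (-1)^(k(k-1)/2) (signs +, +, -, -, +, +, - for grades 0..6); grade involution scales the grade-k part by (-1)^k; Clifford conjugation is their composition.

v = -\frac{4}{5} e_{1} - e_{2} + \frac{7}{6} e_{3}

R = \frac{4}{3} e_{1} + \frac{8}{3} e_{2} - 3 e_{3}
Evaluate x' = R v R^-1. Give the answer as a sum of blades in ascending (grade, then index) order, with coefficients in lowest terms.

~R = \frac{4}{3} e_{1} + \frac{8}{3} e_{2} - 3 e_{3}, and R ~R = -\frac{43}{3}, so R^-1 = ~R / (-\frac{43}{3}).
R v = \frac{51}{10} + \frac{4}{5} e_{1} e_{2} - \frac{38}{45} e_{1} e_{3} + \frac{1}{9} e_{2} e_{3}
Answer: -\frac{32}{215} e_{1} - \frac{193}{215} e_{2} + \frac{1249}{1290} e_{3}


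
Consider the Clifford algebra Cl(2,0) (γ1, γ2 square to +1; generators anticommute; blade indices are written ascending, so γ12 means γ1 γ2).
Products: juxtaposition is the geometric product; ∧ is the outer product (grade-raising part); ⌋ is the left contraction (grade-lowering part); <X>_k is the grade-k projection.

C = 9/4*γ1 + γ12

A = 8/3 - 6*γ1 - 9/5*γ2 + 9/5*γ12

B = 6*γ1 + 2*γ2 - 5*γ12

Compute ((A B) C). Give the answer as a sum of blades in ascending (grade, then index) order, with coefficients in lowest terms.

step 1: -153/5 + 53/5*γ1 + 368/15*γ2 - 218/15*γ12
step 2: 2303/60 - 5603/60*γ1 + 433/10*γ2 - 429/5*γ12
Answer: 2303/60 - 5603/60*γ1 + 433/10*γ2 - 429/5*γ12


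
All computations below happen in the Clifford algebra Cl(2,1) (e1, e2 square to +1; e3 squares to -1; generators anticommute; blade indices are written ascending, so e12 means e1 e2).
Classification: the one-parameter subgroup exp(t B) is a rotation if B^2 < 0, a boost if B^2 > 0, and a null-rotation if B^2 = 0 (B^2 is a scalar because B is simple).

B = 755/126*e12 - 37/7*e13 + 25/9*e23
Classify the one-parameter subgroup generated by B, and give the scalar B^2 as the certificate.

B^2 term by term: the squares give (755/126)^2*(e12)^2 + (-37/7)^2*(e13)^2 + (25/9)^2*(e23)^2 = 570025/15876*(-1) + 1369/49*(+1) + 625/81*(+1) = -1/4 (each basis 2-blade squares to minus the product of its generators' squares); cross terms between blades sharing an index anticommute and cancel. So B^2 = -1/4.
Answer: rotation, certificate B^2 = -1/4. Note: conjugating B changes its blade decomposition but never the scalar B^2 = -1/4, whose sign settles the classification.


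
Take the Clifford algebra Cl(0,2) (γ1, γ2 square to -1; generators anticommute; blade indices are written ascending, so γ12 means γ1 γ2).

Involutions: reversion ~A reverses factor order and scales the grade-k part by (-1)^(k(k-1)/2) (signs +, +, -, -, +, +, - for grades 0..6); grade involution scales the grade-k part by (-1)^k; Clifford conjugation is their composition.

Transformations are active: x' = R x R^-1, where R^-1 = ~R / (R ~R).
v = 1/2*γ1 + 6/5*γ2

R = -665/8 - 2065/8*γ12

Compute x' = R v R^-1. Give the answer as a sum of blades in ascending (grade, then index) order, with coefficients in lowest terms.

~R = -665/8 + 2065/8*γ12, and R ~R = 2353225/32, so R^-1 = ~R / (2353225/32).
R v = 4291/16*γ1 - 3661/16*γ2
Answer: -10626/9605*γ1 - 2623/3842*γ2


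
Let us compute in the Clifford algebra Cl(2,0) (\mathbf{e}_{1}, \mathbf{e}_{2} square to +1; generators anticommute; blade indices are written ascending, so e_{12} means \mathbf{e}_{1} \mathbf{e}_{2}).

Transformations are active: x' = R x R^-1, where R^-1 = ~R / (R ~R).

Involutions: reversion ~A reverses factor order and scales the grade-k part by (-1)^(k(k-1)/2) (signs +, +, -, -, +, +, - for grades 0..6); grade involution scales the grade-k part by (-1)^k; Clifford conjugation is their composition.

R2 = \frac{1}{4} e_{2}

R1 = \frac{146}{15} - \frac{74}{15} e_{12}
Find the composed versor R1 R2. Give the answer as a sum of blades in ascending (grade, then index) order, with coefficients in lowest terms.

Distribute over the terms of R2 (each basis-blade product reordered to ascending indices, repeated generators contracted through their squares):
R1 (\frac{1}{4} e_{2}) = -\frac{37}{30} e_{1} + \frac{73}{30} e_{2}
Answer: -\frac{37}{30} e_{1} + \frac{73}{30} e_{2}


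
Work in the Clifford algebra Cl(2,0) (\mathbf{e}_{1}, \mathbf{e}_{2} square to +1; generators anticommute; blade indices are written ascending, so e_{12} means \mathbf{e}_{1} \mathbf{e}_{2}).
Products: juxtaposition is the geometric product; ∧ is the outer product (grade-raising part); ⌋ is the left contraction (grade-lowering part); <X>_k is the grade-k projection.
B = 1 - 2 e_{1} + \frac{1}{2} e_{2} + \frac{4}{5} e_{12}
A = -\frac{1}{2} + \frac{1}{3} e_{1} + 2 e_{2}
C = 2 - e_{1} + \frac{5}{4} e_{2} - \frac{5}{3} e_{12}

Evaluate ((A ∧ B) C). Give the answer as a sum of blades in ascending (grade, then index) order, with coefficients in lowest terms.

step 1: -\frac{1}{2} + \frac{4}{3} e_{1} + \frac{7}{4} e_{2} + \frac{113}{30} e_{12}
step 2: \frac{883}{144} + \frac{259}{24} e_{1} + \frac{1591}{360} e_{2} + \frac{707}{60} e_{12}
Answer: \frac{883}{144} + \frac{259}{24} e_{1} + \frac{1591}{360} e_{2} + \frac{707}{60} e_{12}


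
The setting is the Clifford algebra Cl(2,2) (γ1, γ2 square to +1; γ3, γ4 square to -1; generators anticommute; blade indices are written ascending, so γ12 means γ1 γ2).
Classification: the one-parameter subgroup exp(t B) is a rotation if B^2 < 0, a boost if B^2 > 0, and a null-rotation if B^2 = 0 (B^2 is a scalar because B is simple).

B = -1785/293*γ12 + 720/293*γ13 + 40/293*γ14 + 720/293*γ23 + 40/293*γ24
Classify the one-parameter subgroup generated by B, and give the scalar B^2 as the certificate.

B^2 term by term: the squares give (-1785/293)^2*(γ12)^2 + (720/293)^2*(γ13)^2 + (40/293)^2*(γ14)^2 + (720/293)^2*(γ23)^2 + (40/293)^2*(γ24)^2 = 3186225/85849*(-1) + 518400/85849*(+1) + 1600/85849*(+1) + 518400/85849*(+1) + 1600/85849*(+1) = -25 (each basis 2-blade squares to minus the product of its generators' squares); cross terms between blades sharing an index anticommute and cancel; the commuting (index-disjoint) pairs give grade-4 terms 2*c*c'*(blade product), which cancel blade by blade — γ1234: -57600/85849 + 57600/85849 = 0 — confirming B is simple. So B^2 = -25.
Answer: rotation, certificate B^2 = -25. Note: conjugating B changes its blade decomposition but never the scalar B^2 = -25, whose sign settles the classification.


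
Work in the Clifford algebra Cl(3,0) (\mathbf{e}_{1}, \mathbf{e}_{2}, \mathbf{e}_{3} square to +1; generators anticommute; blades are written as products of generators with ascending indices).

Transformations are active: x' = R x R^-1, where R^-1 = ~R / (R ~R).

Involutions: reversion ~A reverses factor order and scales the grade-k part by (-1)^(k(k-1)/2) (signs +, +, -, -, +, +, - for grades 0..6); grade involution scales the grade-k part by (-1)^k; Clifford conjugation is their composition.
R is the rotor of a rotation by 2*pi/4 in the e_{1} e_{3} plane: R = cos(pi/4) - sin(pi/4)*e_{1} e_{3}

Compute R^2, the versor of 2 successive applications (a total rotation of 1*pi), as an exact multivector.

Because a rotor carries half the rotation angle, composing 2 copies of this e_{1} e_{3}-plane rotor multiplies the phase: 2*(pi/4) = \frac{\pi}{2}, hence R^2 = cos(\frac{\pi}{2}) - sin(\frac{\pi}{2})*e_{1} e_{3}.
cos(\frac{\pi}{2}) = 0 and sin(\frac{\pi}{2}) = 1, so R^2 = -e_{1} e_{3}. The net rotation is 1*pi; the rotor keeps the half-angle phase exactly.
Answer: -e_{1} e_{3}


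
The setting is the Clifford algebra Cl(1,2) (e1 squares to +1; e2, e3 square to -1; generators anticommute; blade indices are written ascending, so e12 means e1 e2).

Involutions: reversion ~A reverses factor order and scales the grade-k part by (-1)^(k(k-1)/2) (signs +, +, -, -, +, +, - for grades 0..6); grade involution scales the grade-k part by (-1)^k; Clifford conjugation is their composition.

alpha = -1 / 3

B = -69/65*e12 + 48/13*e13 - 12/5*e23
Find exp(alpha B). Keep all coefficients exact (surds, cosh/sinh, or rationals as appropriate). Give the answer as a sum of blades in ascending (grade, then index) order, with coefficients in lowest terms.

B^2 term by term: the squares give (-69/65)^2*(e12)^2 + (48/13)^2*(e13)^2 + (-12/5)^2*(e23)^2 = 4761/4225*(+1) + 2304/169*(+1) + 144/25*(-1) = 9 (each basis 2-blade squares to minus the product of its generators' squares); cross terms between blades sharing an index anticommute and cancel. So B^2 = 9.
B^2 = 9 — a positive square means the series sums to a boost: l = 3, alpha*l = -1, so exp(alpha B) = cosh(-1) + (sinh(-1)/3)*B = cosh(1) + (-sinh(1)/3)*B.
Answer: cosh(1) + 23*sinh(1)/65*e12 - 16*sinh(1)/13*e13 + 4*sinh(1)/5*e23


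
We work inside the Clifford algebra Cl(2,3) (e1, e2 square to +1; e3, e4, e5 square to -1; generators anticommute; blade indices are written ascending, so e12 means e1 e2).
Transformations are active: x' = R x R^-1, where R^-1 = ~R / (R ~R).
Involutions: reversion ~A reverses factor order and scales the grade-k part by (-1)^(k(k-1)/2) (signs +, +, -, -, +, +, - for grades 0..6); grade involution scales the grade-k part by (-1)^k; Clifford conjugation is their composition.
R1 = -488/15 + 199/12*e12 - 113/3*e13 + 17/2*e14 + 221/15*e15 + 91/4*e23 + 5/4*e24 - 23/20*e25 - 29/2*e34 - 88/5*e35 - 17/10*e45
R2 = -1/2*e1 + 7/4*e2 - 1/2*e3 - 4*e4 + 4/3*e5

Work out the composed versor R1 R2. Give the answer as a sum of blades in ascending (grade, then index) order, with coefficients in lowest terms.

Distribute over the terms of R2 (each basis-blade product reordered to ascending indices, repeated generators contracted through their squares):
R1 (-1/2*e1) = 244/15*e1 + 199/24*e2 - 113/6*e3 + 17/4*e4 + 221/30*e5 - 91/8*e123 - 5/8*e124 + 23/40*e125 + 29/4*e134 + 44/5*e135 + 17/20*e145
R1 (7/4*e2) = 1393/48*e1 - 854/15*e2 - 637/16*e3 - 35/16*e4 + 161/80*e5 + 791/12*e123 - 119/8*e124 - 1547/60*e125 - 203/8*e234 - 154/5*e235 - 119/40*e245
R1 (-1/2*e3) = -113/6*e1 + 91/8*e2 + 244/15*e3 + 29/4*e4 + 44/5*e5 - 199/24*e123 + 17/4*e134 + 221/30*e135 + 5/8*e234 - 23/40*e235 + 17/20*e345
R1 (-4*e4) = 34*e1 + 5*e2 - 58*e3 + 1952/15*e4 + 34/5*e5 - 199/3*e124 + 452/3*e134 + 884/15*e145 - 91*e234 - 23/5*e245 - 352/5*e345
R1 (4/3*e5) = -884/45*e1 + 23/15*e2 + 352/15*e3 + 34/15*e4 - 1952/45*e5 + 199/9*e125 - 452/9*e135 + 34/3*e145 + 91/3*e235 + 5/3*e245 - 58/3*e345
Summing the partial products and collecting blades:
Answer: 29383/720*e1 - 461/15*e2 - 6153/80*e3 + 11337/80*e4 - 13247/720*e5 + 185/4*e123 - 491/6*e124 - 223/72*e125 + 973/6*e134 - 613/18*e135 + 4267/60*e145 - 463/4*e234 - 25/24*e235 - 709/120*e245 - 5333/60*e345


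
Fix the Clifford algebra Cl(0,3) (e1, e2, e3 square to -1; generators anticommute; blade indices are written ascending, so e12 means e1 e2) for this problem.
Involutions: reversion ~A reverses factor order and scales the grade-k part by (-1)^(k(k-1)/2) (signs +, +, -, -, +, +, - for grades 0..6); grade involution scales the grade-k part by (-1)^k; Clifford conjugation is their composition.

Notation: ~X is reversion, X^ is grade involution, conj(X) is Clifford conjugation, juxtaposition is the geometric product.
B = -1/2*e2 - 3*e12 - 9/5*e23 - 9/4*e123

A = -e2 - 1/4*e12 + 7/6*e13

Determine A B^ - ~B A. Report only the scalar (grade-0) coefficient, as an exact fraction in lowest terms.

first term: -1/4 + 25/8*e1 + 21/8*e2 - 99/80*e3 - 21/10*e12 - 27/10*e13 + 7/2*e23 - 7/12*e123
second term: 1/4 + 25/8*e1 + 21/8*e2 - 99/80*e3 - 21/10*e12 - 27/10*e13 + 7/2*e23 + 7/12*e123
Answer: -1/2


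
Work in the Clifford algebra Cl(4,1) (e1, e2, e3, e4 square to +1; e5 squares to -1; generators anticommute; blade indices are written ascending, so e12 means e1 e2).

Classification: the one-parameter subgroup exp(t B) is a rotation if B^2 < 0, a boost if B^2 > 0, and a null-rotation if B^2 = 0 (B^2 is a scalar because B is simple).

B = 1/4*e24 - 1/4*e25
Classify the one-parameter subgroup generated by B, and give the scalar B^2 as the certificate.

B^2 term by term: the squares give (1/4)^2*(e24)^2 + (-1/4)^2*(e25)^2 = 1/16*(-1) + 1/16*(+1) = 0 (each basis 2-blade squares to minus the product of its generators' squares); cross terms between blades sharing an index anticommute and cancel. So B^2 = 0.
Answer: null-rotation, certificate B^2 = 0. Check the certificate: B^2 = 0, and that sign is decisive whatever form B takes.


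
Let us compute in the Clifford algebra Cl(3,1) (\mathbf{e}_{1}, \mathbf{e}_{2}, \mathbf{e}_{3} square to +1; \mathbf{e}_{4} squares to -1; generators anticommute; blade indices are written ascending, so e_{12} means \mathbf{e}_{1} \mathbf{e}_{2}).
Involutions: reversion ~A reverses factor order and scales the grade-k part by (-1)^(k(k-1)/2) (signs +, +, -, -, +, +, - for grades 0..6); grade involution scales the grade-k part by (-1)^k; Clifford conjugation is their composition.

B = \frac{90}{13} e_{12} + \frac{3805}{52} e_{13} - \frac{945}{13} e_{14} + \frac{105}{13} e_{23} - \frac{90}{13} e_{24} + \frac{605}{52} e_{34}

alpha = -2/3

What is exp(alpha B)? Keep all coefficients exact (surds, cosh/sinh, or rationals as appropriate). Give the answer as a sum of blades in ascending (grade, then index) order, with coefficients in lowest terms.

B^2 term by term: the squares give (\frac{90}{13})^2*(e_{12})^2 + (\frac{3805}{52})^2*(e_{13})^2 + (-\frac{945}{13})^2*(e_{14})^2 + (\frac{105}{13})^2*(e_{23})^2 + (-\frac{90}{13})^2*(e_{24})^2 + (\frac{605}{52})^2*(e_{34})^2 = \frac{8100}{169}*(-1) + \frac{14478025}{2704}*(-1) + \frac{893025}{169}*(+1) + \frac{11025}{169}*(-1) + \frac{8100}{169}*(+1) + \frac{366025}{2704}*(+1) = 0 (each basis 2-blade squares to minus the product of its generators' squares); cross terms between blades sharing an index anticommute and cancel; the commuting (index-disjoint) pairs give grade-4 terms 2*c*c'*(blade product), which cancel blade by blade — e_{1234}: \frac{27225}{169} + \frac{171225}{169} - \frac{198450}{169} = 0 — confirming B is simple. So B^2 = 0.
B^2 = 0, so the series closes: exp(alpha B) = 1 + alpha B (parabolic case).
Answer: 1 - \frac{60}{13} e_{12} - \frac{3805}{78} e_{13} + \frac{630}{13} e_{14} - \frac{70}{13} e_{23} + \frac{60}{13} e_{24} - \frac{605}{78} e_{34}


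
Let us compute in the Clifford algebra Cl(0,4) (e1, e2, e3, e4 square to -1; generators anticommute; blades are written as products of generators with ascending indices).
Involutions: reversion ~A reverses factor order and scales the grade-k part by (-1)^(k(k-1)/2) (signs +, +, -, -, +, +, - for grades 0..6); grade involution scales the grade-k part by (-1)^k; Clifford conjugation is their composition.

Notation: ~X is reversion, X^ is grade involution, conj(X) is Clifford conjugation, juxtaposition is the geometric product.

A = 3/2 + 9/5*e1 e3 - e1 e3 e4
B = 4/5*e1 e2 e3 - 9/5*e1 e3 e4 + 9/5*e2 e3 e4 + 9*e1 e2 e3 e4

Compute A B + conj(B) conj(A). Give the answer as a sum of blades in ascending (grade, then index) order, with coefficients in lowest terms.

first term: 9/5 - 189/25*e2 + 81/25*e4 + 9/5*e1 e2 + 17*e2 e4 + 6/5*e1 e2 e3 + 81/25*e1 e2 e4 - 27/10*e1 e3 e4 + 27/10*e2 e3 e4 + 27/2*e1 e2 e3 e4
second term: 9/5 + 189/25*e2 - 81/25*e4 - 9/5*e1 e2 - 17*e2 e4 + 6/5*e1 e2 e3 + 81/25*e1 e2 e4 - 27/10*e1 e3 e4 + 27/10*e2 e3 e4 + 27/2*e1 e2 e3 e4
Answer: 18/5 + 12/5*e1 e2 e3 + 162/25*e1 e2 e4 - 27/5*e1 e3 e4 + 27/5*e2 e3 e4 + 27*e1 e2 e3 e4


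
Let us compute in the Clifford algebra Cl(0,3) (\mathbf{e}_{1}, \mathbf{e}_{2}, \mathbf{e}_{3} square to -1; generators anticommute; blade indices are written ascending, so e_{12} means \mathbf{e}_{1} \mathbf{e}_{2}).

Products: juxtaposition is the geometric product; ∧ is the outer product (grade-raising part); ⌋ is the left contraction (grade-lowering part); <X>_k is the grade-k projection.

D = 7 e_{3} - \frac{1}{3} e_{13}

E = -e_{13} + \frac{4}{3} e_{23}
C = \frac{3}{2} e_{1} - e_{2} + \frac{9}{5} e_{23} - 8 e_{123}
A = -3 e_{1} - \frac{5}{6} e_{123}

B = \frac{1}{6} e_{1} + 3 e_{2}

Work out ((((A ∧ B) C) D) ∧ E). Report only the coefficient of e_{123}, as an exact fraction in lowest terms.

step 1: -9 e_{12}
step 2: -9 e_{1} - \frac{27}{2} e_{2} - 72 e_{3} + \frac{81}{5} e_{13}
step 3: \frac{2547}{5} - \frac{447}{5} e_{1} - 3 e_{3} - 63 e_{13} - \frac{189}{2} e_{23} - \frac{9}{2} e_{123}
step 4: -\frac{2547}{5} e_{13} + \frac{3396}{5} e_{23} - \frac{596}{5} e_{123}
Answer: -\frac{596}{5}


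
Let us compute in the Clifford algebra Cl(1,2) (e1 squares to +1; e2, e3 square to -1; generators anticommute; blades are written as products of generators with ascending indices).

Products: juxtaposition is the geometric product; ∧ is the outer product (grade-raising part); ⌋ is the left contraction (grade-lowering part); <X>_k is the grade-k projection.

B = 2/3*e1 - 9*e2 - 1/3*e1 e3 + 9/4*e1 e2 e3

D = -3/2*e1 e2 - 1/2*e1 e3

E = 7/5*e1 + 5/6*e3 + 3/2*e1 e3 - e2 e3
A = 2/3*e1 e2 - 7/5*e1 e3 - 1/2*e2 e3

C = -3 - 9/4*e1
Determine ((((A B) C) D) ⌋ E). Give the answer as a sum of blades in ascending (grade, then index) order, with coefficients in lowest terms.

step 1: 7/15 + 57/8*e1 + 487/180*e2 + 104/15*e3 - 1/6*e1 e2 + 2/9*e2 e3 - 194/15*e1 e2 e3
step 2: -2789/160 - 897/40*e1 - 1019/120*e2 - 104/5*e3 + 527/80*e1 e2 + 78/5*e1 e3 + 853/30*e2 e3 + 383/10*e1 e2 e3
step 3: -2829/160 + 1851/80*e1 + 4223/80*e2 - 3699/80*e3 + 38749/960*e1 e2 - 10859/320*e1 e3 - 3217/160*e2 e3 + 6469/240*e1 e2 e3
step 4: -269/3200 - 9411/100*e1 + 3699/80*e2 + 23283/320*e3 - 8487/320*e1 e3 + 2829/160*e2 e3
Answer: -269/3200 - 9411/100*e1 + 3699/80*e2 + 23283/320*e3 - 8487/320*e1 e3 + 2829/160*e2 e3


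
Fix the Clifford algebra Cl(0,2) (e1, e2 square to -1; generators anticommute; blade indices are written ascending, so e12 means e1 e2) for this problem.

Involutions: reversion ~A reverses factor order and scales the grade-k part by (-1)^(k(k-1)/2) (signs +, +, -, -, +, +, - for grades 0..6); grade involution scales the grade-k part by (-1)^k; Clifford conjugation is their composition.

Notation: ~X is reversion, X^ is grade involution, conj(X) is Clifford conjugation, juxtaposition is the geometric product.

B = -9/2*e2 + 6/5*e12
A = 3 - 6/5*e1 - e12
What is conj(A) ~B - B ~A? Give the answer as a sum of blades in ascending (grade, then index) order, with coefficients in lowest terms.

first term: 6/5 + 9/2*e1 - 603/50*e2 - 9*e12
second term: -6/5 - 9/2*e1 - 747/50*e2 - 9/5*e12
Answer: 12/5 + 9*e1 + 72/25*e2 - 36/5*e12


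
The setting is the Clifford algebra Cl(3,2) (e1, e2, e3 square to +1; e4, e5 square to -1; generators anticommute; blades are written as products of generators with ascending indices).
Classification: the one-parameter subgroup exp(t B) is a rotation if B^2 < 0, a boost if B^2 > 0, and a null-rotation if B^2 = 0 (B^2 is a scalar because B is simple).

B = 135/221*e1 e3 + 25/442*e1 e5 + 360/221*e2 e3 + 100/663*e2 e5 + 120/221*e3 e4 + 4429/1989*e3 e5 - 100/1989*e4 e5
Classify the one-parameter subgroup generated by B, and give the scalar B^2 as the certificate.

B^2 term by term: the squares give (135/221)^2*(e1 e3)^2 + (25/442)^2*(e1 e5)^2 + (360/221)^2*(e2 e3)^2 + (100/663)^2*(e2 e5)^2 + (120/221)^2*(e3 e4)^2 + (4429/1989)^2*(e3 e5)^2 + (-100/1989)^2*(e4 e5)^2 = 18225/48841*(-1) + 625/195364*(+1) + 129600/48841*(-1) + 10000/439569*(+1) + 14400/48841*(+1) + 19616041/3956121*(+1) + 10000/3956121*(-1) = 9/4 (each basis 2-blade squares to minus the product of its generators' squares); cross terms between blades sharing an index anticommute and cancel; the commuting (index-disjoint) pairs give grade-4 terms 2*c*c'*(blade product), which cancel blade by blade — e1 e2 e3 e5: -9000/48841 + 9000/48841 = 0; e1 e3 e4 e5: -3000/48841 + 3000/48841 = 0; e2 e3 e4 e5: -8000/48841 + 8000/48841 = 0 — confirming B is simple. So B^2 = 9/4.
Answer: boost, certificate B^2 = 9/4. The scalar 9/4 is the complete invariant here: its sign names the subgroup type.


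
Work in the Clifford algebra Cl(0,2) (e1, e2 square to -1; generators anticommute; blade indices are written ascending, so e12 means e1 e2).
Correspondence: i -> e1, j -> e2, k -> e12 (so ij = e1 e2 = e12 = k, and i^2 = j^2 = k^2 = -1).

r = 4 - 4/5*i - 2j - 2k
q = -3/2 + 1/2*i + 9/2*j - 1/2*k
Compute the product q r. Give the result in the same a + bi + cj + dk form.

In blades: q = -3/2 + 1/2*e1 + 9/2*e2 - 1/2*e12, r = 4 - 4/5*e1 - 2*e2 - 2*e12.
Distribute q over r term by term (generator squares from the signature, products reordered to ascending indices): (-3/2)*r = -6 + 6/5*e1 + 3*e2 + 3*e12; (1/2*e1)*r = 2/5 + 2*e1 + e2 - e12; (9/2*e2)*r = 9 - 9*e1 + 18*e2 + 18/5*e12; (-1/2*e12)*r = -1 - e1 + 2/5*e2 - 2*e12.
Sum: 12/5 - 34/5*e1 + 112/5*e2 + 18/5*e12; translating back through the correspondence:
Answer: 12/5 - 34/5*i + 112/5*j + 18/5*k


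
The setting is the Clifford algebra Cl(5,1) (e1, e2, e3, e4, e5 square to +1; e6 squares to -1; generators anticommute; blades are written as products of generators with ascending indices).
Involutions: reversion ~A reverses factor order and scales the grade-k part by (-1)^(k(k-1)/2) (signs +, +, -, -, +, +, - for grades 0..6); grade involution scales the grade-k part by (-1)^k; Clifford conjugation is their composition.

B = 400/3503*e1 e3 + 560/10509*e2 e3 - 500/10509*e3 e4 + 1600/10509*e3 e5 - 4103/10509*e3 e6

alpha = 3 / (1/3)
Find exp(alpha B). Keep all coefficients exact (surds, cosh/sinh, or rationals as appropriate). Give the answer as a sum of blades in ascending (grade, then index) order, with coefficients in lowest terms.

B^2 term by term: the squares give (400/3503)^2*(e1 e3)^2 + (560/10509)^2*(e2 e3)^2 + (-500/10509)^2*(e3 e4)^2 + (1600/10509)^2*(e3 e5)^2 + (-4103/10509)^2*(e3 e6)^2 = 160000/12271009*(-1) + 313600/110439081*(-1) + 250000/110439081*(-1) + 2560000/110439081*(-1) + 16834609/110439081*(+1) = 1/9 (each basis 2-blade squares to minus the product of its generators' squares); cross terms between blades sharing an index anticommute and cancel. So B^2 = 1/9.
B^2 = 1/9 — B^2 > 0, so the exponential closes hyperbolically: l = 1/3, alpha*l = 3, so exp(alpha B) = cosh(3) + (sinh(3)/(1/3))*B = cosh(3) + (3*sinh(3))*B.
Answer: cosh(3) + 1200*sinh(3)/3503*e1 e3 + 560*sinh(3)/3503*e2 e3 - 500*sinh(3)/3503*e3 e4 + 1600*sinh(3)/3503*e3 e5 - 4103*sinh(3)/3503*e3 e6


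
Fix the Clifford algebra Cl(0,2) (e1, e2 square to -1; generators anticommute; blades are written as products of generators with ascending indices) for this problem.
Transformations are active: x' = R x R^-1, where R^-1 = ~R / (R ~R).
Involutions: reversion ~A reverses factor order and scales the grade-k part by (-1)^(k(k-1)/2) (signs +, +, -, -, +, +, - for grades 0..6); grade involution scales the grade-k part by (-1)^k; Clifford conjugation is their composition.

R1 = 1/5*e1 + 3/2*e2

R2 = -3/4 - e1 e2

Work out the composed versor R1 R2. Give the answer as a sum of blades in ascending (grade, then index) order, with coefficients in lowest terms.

Distribute over the terms of R1 (each basis-blade product reordered to ascending indices, repeated generators contracted through their squares):
(1/5*e1) R2 = -3/20*e1 + 1/5*e2
(3/2*e2) R2 = -3/2*e1 - 9/8*e2
Summing the partial products and collecting blades:
Answer: -33/20*e1 - 37/40*e2
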